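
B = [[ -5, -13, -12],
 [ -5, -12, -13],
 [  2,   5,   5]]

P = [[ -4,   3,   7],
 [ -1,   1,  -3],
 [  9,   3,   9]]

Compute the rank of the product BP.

2

First compute BP:
[[-75, -64, -104],
 [-85, -66, -116],
 [ 32,  26,  44]]
Now row reduce the product.
R2 ← R2 − (17/15)·R1: [0, 98/15, 28/15]
R3 ← R3 + (32/75)·R1: [0, -98/75, -28/75]
R3 ← R3 + (1/5)·R2: [0, 0, 0]
2 nonzero rows, so rank(BP) = 2.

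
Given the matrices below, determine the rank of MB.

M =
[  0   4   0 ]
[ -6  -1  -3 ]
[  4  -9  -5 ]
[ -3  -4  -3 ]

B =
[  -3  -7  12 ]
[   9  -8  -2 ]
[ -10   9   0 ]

First compute MB:
[[ 36, -32,  -8],
 [ 39,  23, -70],
 [-43,  -1,  66],
 [  3,  26, -28]]
Now row reduce the product.
R2 ← R2 − (13/12)·R1: [0, 173/3, -184/3]
R3 ← R3 + (43/36)·R1: [0, -353/9, 508/9]
R4 ← R4 − (1/12)·R1: [0, 86/3, -82/3]
R3 ← R3 + (353/519)·R2: [0, 0, 2548/173]
R4 ← R4 − (86/173)·R2: [0, 0, 546/173]
R4 ← R4 − (3/14)·R3: [0, 0, 0]
3 nonzero rows, so rank(MB) = 3.

3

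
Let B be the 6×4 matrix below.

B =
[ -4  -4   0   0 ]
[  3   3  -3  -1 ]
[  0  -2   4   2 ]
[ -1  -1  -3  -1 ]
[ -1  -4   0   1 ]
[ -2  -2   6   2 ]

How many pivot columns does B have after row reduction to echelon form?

3

Row reduce to echelon form.
R2 ← R2 + (3/4)·R1: [0, 0, -3, -1]
R4 ← R4 − (1/4)·R1: [0, 0, -3, -1]
R5 ← R5 − (1/4)·R1: [0, -3, 0, 1]
R6 ← R6 − (1/2)·R1: [0, 0, 6, 2]
Swap R2 ↔ R3
R5 ← R5 − (3/2)·R2: [0, 0, -6, -2]
R4 ← R4 − R3: [0, 0, 0, 0]
R5 ← R5 − (2)·R3: [0, 0, 0, 0]
R6 ← R6 + (2)·R3: [0, 0, 0, 0]
Echelon form has 3 nonzero rows, so rank(B) = 3.
Each nonzero row contributes one pivot column: 3 pivot columns.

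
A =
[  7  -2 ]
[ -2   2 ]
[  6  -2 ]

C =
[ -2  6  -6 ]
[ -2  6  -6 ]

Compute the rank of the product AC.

First compute AC:
[[-10,  30, -30],
 [  0,   0,   0],
 [ -8,  24, -24]]
Now row reduce the product.
R3 ← R3 − (4/5)·R1: [0, 0, 0]
1 nonzero row, so rank(AC) = 1.

1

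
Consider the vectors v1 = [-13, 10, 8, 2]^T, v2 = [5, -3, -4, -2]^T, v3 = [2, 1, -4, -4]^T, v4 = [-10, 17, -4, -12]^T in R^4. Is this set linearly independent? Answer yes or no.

Form the matrix with these vectors as rows and row reduce.
R2 ← R2 + (5/13)·R1: [0, 11/13, -12/13, -16/13]
R3 ← R3 + (2/13)·R1: [0, 33/13, -36/13, -48/13]
R4 ← R4 − (10/13)·R1: [0, 121/13, -132/13, -176/13]
R3 ← R3 − (3)·R2: [0, 0, 0, 0]
R4 ← R4 − (11)·R2: [0, 0, 0, 0]
2 nonzero rows, so the 4 vectors span a space of dimension 2.
Since 2 < 4, the vectors are linearly dependent.

no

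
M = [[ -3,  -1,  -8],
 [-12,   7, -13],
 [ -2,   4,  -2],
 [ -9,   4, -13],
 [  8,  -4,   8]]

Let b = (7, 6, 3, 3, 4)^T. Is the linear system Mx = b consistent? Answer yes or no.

Row reduce the augmented matrix [M | b].
R2 ← R2 − (4)·R1: [0, 11, 19, -22]
R3 ← R3 − (2/3)·R1: [0, 14/3, 10/3, -5/3]
R4 ← R4 − (3)·R1: [0, 7, 11, -18]
R5 ← R5 + (8/3)·R1: [0, -20/3, -40/3, 68/3]
R3 ← R3 − (14/33)·R2: [0, 0, -52/11, 23/3]
R4 ← R4 − (7/11)·R2: [0, 0, -12/11, -4]
R5 ← R5 + (20/33)·R2: [0, 0, -20/11, 28/3]
R4 ← R4 − (3/13)·R3: [0, 0, 0, -75/13]
R5 ← R5 − (5/13)·R3: [0, 0, 0, 83/13]
R5 ← R5 + (83/75)·R4: [0, 0, 0, 0]
The echelon form has 4 nonzero rows; the last pivot sits in the augmented column, so rank(M) = 3 but rank([M|b]) = 4.
Since the ranks differ, the system is inconsistent.

no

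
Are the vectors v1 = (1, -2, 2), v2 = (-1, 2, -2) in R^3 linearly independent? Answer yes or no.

no

Form the matrix with these vectors as rows and row reduce.
R2 ← R2 + R1: [0, 0, 0]
1 nonzero row, so the 2 vectors span a space of dimension 1.
Since 1 < 2, the vectors are linearly dependent.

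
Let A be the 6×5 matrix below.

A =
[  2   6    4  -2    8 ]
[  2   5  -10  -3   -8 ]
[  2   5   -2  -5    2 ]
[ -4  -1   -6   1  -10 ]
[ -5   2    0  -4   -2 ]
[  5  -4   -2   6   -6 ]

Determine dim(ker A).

0

Row reduce to echelon form.
R2 ← R2 − R1: [0, -1, -14, -1, -16]
R3 ← R3 − R1: [0, -1, -6, -3, -6]
R4 ← R4 + (2)·R1: [0, 11, 2, -3, 6]
R5 ← R5 + (5/2)·R1: [0, 17, 10, -9, 18]
R6 ← R6 − (5/2)·R1: [0, -19, -12, 11, -26]
R3 ← R3 − R2: [0, 0, 8, -2, 10]
R4 ← R4 + (11)·R2: [0, 0, -152, -14, -170]
R5 ← R5 + (17)·R2: [0, 0, -228, -26, -254]
R6 ← R6 − (19)·R2: [0, 0, 254, 30, 278]
R4 ← R4 + (19)·R3: [0, 0, 0, -52, 20]
R5 ← R5 + (57/2)·R3: [0, 0, 0, -83, 31]
R6 ← R6 − (127/4)·R3: [0, 0, 0, 187/2, -79/2]
R5 ← R5 − (83/52)·R4: [0, 0, 0, 0, -12/13]
R6 ← R6 + (187/104)·R4: [0, 0, 0, 0, -46/13]
R6 ← R6 − (23/6)·R5: [0, 0, 0, 0, 0]
5 nonzero rows, so rank(A) = 5.
A has 5 columns; by rank–nullity, nullity = 5 − 5 = 0.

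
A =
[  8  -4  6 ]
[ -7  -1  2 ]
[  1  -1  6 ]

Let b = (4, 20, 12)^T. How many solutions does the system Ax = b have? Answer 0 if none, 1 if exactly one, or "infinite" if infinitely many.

Row reduce the augmented matrix [A | b].
R2 ← R2 + (7/8)·R1: [0, -9/2, 29/4, 47/2]
R3 ← R3 − (1/8)·R1: [0, -1/2, 21/4, 23/2]
R3 ← R3 − (1/9)·R2: [0, 0, 40/9, 80/9]
The echelon form has 3 nonzero rows, and every pivot lies in the first 3 columns, so rank(A) = rank([A|b]) = 3.
The system is consistent.
rank = 3 = number of unknowns, so the solution is unique.

1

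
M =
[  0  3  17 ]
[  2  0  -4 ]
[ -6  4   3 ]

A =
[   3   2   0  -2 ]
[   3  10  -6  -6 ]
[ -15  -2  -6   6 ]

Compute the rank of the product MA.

2

First compute MA:
[[-246,  -4, -120,  84],
 [ 66,  12,  24, -28],
 [-51,  22, -42,   6]]
Now row reduce the product.
R2 ← R2 + (11/41)·R1: [0, 448/41, -336/41, -224/41]
R3 ← R3 − (17/82)·R1: [0, 936/41, -702/41, -468/41]
R3 ← R3 − (117/56)·R2: [0, 0, 0, 0]
2 nonzero rows, so rank(MA) = 2.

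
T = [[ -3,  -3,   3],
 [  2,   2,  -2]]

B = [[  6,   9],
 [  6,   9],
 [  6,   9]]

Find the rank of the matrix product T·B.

First compute TB:
[[-18, -27],
 [ 12,  18]]
Now row reduce the product.
R2 ← R2 + (2/3)·R1: [0, 0]
1 nonzero row, so rank(TB) = 1.

1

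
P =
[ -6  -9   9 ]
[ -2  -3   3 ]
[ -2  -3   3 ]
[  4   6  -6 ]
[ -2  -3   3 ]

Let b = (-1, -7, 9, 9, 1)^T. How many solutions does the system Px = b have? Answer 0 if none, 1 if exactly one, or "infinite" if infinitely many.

Row reduce the augmented matrix [P | b].
R2 ← R2 − (1/3)·R1: [0, 0, 0, -20/3]
R3 ← R3 − (1/3)·R1: [0, 0, 0, 28/3]
R4 ← R4 + (2/3)·R1: [0, 0, 0, 25/3]
R5 ← R5 − (1/3)·R1: [0, 0, 0, 4/3]
R3 ← R3 + (7/5)·R2: [0, 0, 0, 0]
R4 ← R4 + (5/4)·R2: [0, 0, 0, 0]
R5 ← R5 + (1/5)·R2: [0, 0, 0, 0]
The echelon form has 2 nonzero rows; the last pivot sits in the augmented column, so rank(P) = 1 but rank([P|b]) = 2.
Since the ranks differ, the system is inconsistent.
It has no solutions.

0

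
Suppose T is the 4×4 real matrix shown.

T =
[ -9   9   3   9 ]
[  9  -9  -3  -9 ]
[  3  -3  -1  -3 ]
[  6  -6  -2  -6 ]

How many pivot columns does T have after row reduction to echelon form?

1

Row reduce to echelon form.
R2 ← R2 + R1: [0, 0, 0, 0]
R3 ← R3 + (1/3)·R1: [0, 0, 0, 0]
R4 ← R4 + (2/3)·R1: [0, 0, 0, 0]
Echelon form has 1 nonzero row, so rank(T) = 1.
Each nonzero row contributes one pivot column: 1 pivot columns.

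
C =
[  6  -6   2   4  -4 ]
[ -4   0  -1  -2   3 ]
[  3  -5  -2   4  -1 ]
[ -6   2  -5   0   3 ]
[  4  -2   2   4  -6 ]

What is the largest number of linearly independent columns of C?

Row reduce to echelon form.
R2 ← R2 + (2/3)·R1: [0, -4, 1/3, 2/3, 1/3]
R3 ← R3 − (1/2)·R1: [0, -2, -3, 2, 1]
R4 ← R4 + R1: [0, -4, -3, 4, -1]
R5 ← R5 − (2/3)·R1: [0, 2, 2/3, 4/3, -10/3]
R3 ← R3 − (1/2)·R2: [0, 0, -19/6, 5/3, 5/6]
R4 ← R4 − R2: [0, 0, -10/3, 10/3, -4/3]
R5 ← R5 + (1/2)·R2: [0, 0, 5/6, 5/3, -19/6]
R4 ← R4 − (20/19)·R3: [0, 0, 0, 30/19, -42/19]
R5 ← R5 + (5/19)·R3: [0, 0, 0, 40/19, -56/19]
R5 ← R5 − (4/3)·R4: [0, 0, 0, 0, 0]
Echelon form has 4 nonzero rows, so rank(C) = 4.
The rank gives the maximum number of linearly independent columns: 4.

4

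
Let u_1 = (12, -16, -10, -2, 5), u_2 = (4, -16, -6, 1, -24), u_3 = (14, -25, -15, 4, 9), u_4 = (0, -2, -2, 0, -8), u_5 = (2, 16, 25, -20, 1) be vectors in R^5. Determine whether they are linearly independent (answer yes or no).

yes

Form the matrix with these vectors as rows and row reduce.
R2 ← R2 − (1/3)·R1: [0, -32/3, -8/3, 5/3, -77/3]
R3 ← R3 − (7/6)·R1: [0, -19/3, -10/3, 19/3, 19/6]
R5 ← R5 − (1/6)·R1: [0, 56/3, 80/3, -59/3, 1/6]
R3 ← R3 − (19/32)·R2: [0, 0, -7/4, 171/32, 589/32]
R4 ← R4 − (3/16)·R2: [0, 0, -3/2, -5/16, -51/16]
R5 ← R5 + (7/4)·R2: [0, 0, 22, -67/4, -179/4]
R4 ← R4 − (6/7)·R3: [0, 0, 0, -137/28, -531/28]
R5 ← R5 + (88/7)·R3: [0, 0, 0, 353/7, 2613/14]
R5 ← R5 + (1412/137)·R4: [0, 0, 0, 0, -2415/274]
5 nonzero rows, so the 5 vectors span a space of dimension 5.
Since 5 = 5, the vectors are linearly independent.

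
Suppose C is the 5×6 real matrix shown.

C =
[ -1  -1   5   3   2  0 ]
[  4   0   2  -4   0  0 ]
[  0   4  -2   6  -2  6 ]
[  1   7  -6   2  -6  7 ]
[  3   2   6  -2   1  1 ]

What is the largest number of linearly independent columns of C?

5

Row reduce to echelon form.
R2 ← R2 + (4)·R1: [0, -4, 22, 8, 8, 0]
R4 ← R4 + R1: [0, 6, -1, 5, -4, 7]
R5 ← R5 + (3)·R1: [0, -1, 21, 7, 7, 1]
R3 ← R3 + R2: [0, 0, 20, 14, 6, 6]
R4 ← R4 + (3/2)·R2: [0, 0, 32, 17, 8, 7]
R5 ← R5 − (1/4)·R2: [0, 0, 31/2, 5, 5, 1]
R4 ← R4 − (8/5)·R3: [0, 0, 0, -27/5, -8/5, -13/5]
R5 ← R5 − (31/40)·R3: [0, 0, 0, -117/20, 7/20, -73/20]
R5 ← R5 − (13/12)·R4: [0, 0, 0, 0, 25/12, -5/6]
Echelon form has 5 nonzero rows, so rank(C) = 5.
The rank gives the maximum number of linearly independent columns: 5.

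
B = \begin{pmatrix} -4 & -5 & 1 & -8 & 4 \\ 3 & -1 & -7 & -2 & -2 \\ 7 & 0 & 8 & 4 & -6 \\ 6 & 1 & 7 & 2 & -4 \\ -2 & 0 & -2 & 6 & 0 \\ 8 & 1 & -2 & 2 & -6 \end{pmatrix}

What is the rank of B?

Row reduce to echelon form.
R2 ← R2 + (3/4)·R1: [0, -19/4, -25/4, -8, 1]
R3 ← R3 + (7/4)·R1: [0, -35/4, 39/4, -10, 1]
R4 ← R4 + (3/2)·R1: [0, -13/2, 17/2, -10, 2]
R5 ← R5 − (1/2)·R1: [0, 5/2, -5/2, 10, -2]
R6 ← R6 + (2)·R1: [0, -9, 0, -14, 2]
R3 ← R3 − (35/19)·R2: [0, 0, 404/19, 90/19, -16/19]
R4 ← R4 − (26/19)·R2: [0, 0, 324/19, 18/19, 12/19]
R5 ← R5 + (10/19)·R2: [0, 0, -110/19, 110/19, -28/19]
R6 ← R6 − (36/19)·R2: [0, 0, 225/19, 22/19, 2/19]
R4 ← R4 − (81/101)·R3: [0, 0, 0, -288/101, 132/101]
R5 ← R5 + (55/202)·R3: [0, 0, 0, 715/101, -172/101]
R6 ← R6 − (225/404)·R3: [0, 0, 0, -299/202, 58/101]
R5 ← R5 + (715/288)·R4: [0, 0, 0, 0, 37/24]
R6 ← R6 − (299/576)·R4: [0, 0, 0, 0, -5/48]
R6 ← R6 + (5/74)·R5: [0, 0, 0, 0, 0]
Echelon form has 5 nonzero rows, so rank(B) = 5.

5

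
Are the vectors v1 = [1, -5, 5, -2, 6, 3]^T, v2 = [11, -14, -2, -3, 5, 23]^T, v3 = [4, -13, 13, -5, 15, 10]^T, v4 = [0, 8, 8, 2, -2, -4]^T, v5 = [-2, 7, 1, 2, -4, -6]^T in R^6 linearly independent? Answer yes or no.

no

Form the matrix with these vectors as rows and row reduce.
R2 ← R2 − (11)·R1: [0, 41, -57, 19, -61, -10]
R3 ← R3 − (4)·R1: [0, 7, -7, 3, -9, -2]
R5 ← R5 + (2)·R1: [0, -3, 11, -2, 8, 0]
R3 ← R3 − (7/41)·R2: [0, 0, 112/41, -10/41, 58/41, -12/41]
R4 ← R4 − (8/41)·R2: [0, 0, 784/41, -70/41, 406/41, -84/41]
R5 ← R5 + (3/41)·R2: [0, 0, 280/41, -25/41, 145/41, -30/41]
R4 ← R4 − (7)·R3: [0, 0, 0, 0, 0, 0]
R5 ← R5 − (5/2)·R3: [0, 0, 0, 0, 0, 0]
3 nonzero rows, so the 5 vectors span a space of dimension 3.
Since 3 < 5, the vectors are linearly dependent.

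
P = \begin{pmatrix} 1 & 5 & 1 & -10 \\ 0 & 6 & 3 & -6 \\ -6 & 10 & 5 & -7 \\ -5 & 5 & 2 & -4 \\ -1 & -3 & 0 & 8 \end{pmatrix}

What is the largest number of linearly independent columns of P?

Row reduce to echelon form.
R3 ← R3 + (6)·R1: [0, 40, 11, -67]
R4 ← R4 + (5)·R1: [0, 30, 7, -54]
R5 ← R5 + R1: [0, 2, 1, -2]
R3 ← R3 − (20/3)·R2: [0, 0, -9, -27]
R4 ← R4 − (5)·R2: [0, 0, -8, -24]
R5 ← R5 − (1/3)·R2: [0, 0, 0, 0]
R4 ← R4 − (8/9)·R3: [0, 0, 0, 0]
Echelon form has 3 nonzero rows, so rank(P) = 3.
The rank gives the maximum number of linearly independent columns: 3.

3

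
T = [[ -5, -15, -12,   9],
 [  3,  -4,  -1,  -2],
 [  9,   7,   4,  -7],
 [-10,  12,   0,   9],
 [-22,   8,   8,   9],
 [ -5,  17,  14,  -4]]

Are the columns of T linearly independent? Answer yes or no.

no

Row reduce T to echelon form.
R2 ← R2 + (3/5)·R1: [0, -13, -41/5, 17/5]
R3 ← R3 + (9/5)·R1: [0, -20, -88/5, 46/5]
R4 ← R4 − (2)·R1: [0, 42, 24, -9]
R5 ← R5 − (22/5)·R1: [0, 74, 304/5, -153/5]
R6 ← R6 − R1: [0, 32, 26, -13]
R3 ← R3 − (20/13)·R2: [0, 0, -324/65, 258/65]
R4 ← R4 + (42/13)·R2: [0, 0, -162/65, 129/65]
R5 ← R5 + (74/13)·R2: [0, 0, 918/65, -731/65]
R6 ← R6 + (32/13)·R2: [0, 0, 378/65, -301/65]
R4 ← R4 − (1/2)·R3: [0, 0, 0, 0]
R5 ← R5 + (17/6)·R3: [0, 0, 0, 0]
R6 ← R6 + (7/6)·R3: [0, 0, 0, 0]
3 pivots among 4 columns.
Only 3 < 4 pivot columns, so the columns are linearly dependent.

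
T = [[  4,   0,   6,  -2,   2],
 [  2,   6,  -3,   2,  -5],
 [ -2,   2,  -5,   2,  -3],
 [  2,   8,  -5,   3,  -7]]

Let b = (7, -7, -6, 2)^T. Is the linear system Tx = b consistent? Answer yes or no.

Row reduce the augmented matrix [T | b].
R2 ← R2 − (1/2)·R1: [0, 6, -6, 3, -6, -21/2]
R3 ← R3 + (1/2)·R1: [0, 2, -2, 1, -2, -5/2]
R4 ← R4 − (1/2)·R1: [0, 8, -8, 4, -8, -3/2]
R3 ← R3 − (1/3)·R2: [0, 0, 0, 0, 0, 1]
R4 ← R4 − (4/3)·R2: [0, 0, 0, 0, 0, 25/2]
R4 ← R4 − (25/2)·R3: [0, 0, 0, 0, 0, 0]
The echelon form has 3 nonzero rows; the last pivot sits in the augmented column, so rank(T) = 2 but rank([T|b]) = 3.
Since the ranks differ, the system is inconsistent.

no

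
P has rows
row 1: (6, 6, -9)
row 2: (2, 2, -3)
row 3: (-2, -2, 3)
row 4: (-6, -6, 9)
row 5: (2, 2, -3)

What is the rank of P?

1

Row reduce to echelon form.
R2 ← R2 − (1/3)·R1: [0, 0, 0]
R3 ← R3 + (1/3)·R1: [0, 0, 0]
R4 ← R4 + R1: [0, 0, 0]
R5 ← R5 − (1/3)·R1: [0, 0, 0]
Echelon form has 1 nonzero row, so rank(P) = 1.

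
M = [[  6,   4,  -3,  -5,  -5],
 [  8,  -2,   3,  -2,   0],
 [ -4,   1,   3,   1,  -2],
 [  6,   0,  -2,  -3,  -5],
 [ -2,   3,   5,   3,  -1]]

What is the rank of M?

Row reduce to echelon form.
R2 ← R2 − (4/3)·R1: [0, -22/3, 7, 14/3, 20/3]
R3 ← R3 + (2/3)·R1: [0, 11/3, 1, -7/3, -16/3]
R4 ← R4 − R1: [0, -4, 1, 2, 0]
R5 ← R5 + (1/3)·R1: [0, 13/3, 4, 4/3, -8/3]
R3 ← R3 + (1/2)·R2: [0, 0, 9/2, 0, -2]
R4 ← R4 − (6/11)·R2: [0, 0, -31/11, -6/11, -40/11]
R5 ← R5 + (13/22)·R2: [0, 0, 179/22, 45/11, 14/11]
R4 ← R4 + (62/99)·R3: [0, 0, 0, -6/11, -44/9]
R5 ← R5 − (179/99)·R3: [0, 0, 0, 45/11, 44/9]
R5 ← R5 + (15/2)·R4: [0, 0, 0, 0, -286/9]
Echelon form has 5 nonzero rows, so rank(M) = 5.

5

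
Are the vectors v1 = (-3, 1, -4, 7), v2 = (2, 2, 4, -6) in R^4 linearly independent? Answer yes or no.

yes

Form the matrix with these vectors as rows and row reduce.
R2 ← R2 + (2/3)·R1: [0, 8/3, 4/3, -4/3]
2 nonzero rows, so the 2 vectors span a space of dimension 2.
Since 2 = 2, the vectors are linearly independent.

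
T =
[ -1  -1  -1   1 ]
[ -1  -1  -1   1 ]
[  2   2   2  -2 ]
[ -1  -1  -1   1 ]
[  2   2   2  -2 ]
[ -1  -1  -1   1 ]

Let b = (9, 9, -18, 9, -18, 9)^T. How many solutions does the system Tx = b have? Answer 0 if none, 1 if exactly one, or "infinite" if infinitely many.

infinite

Row reduce the augmented matrix [T | b].
R2 ← R2 − R1: [0, 0, 0, 0, 0]
R3 ← R3 + (2)·R1: [0, 0, 0, 0, 0]
R4 ← R4 − R1: [0, 0, 0, 0, 0]
R5 ← R5 + (2)·R1: [0, 0, 0, 0, 0]
R6 ← R6 − R1: [0, 0, 0, 0, 0]
The echelon form has 1 nonzero rows, and every pivot lies in the first 4 columns, so rank(T) = rank([T|b]) = 1.
The system is consistent.
rank = 1 < 4 unknowns, so there are infinitely many solutions.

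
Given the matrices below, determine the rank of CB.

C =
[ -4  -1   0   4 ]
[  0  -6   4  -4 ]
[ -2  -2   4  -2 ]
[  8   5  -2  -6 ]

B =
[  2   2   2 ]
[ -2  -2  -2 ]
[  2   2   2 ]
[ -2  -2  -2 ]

First compute CB:
[[-14, -14, -14],
 [ 28,  28,  28],
 [ 12,  12,  12],
 [ 14,  14,  14]]
Now row reduce the product.
R2 ← R2 + (2)·R1: [0, 0, 0]
R3 ← R3 + (6/7)·R1: [0, 0, 0]
R4 ← R4 + R1: [0, 0, 0]
1 nonzero row, so rank(CB) = 1.

1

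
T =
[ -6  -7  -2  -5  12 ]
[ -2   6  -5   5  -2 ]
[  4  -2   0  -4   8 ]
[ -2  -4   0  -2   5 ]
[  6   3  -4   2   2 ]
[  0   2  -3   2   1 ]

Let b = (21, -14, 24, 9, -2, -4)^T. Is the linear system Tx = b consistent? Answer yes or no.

Row reduce the augmented matrix [T | b].
R2 ← R2 − (1/3)·R1: [0, 25/3, -13/3, 20/3, -6, -21]
R3 ← R3 + (2/3)·R1: [0, -20/3, -4/3, -22/3, 16, 38]
R4 ← R4 − (1/3)·R1: [0, -5/3, 2/3, -1/3, 1, 2]
R5 ← R5 + R1: [0, -4, -6, -3, 14, 19]
R3 ← R3 + (4/5)·R2: [0, 0, -24/5, -2, 56/5, 106/5]
R4 ← R4 + (1/5)·R2: [0, 0, -1/5, 1, -1/5, -11/5]
R5 ← R5 + (12/25)·R2: [0, 0, -202/25, 1/5, 278/25, 223/25]
R6 ← R6 − (6/25)·R2: [0, 0, -49/25, 2/5, 61/25, 26/25]
R4 ← R4 − (1/24)·R3: [0, 0, 0, 13/12, -2/3, -37/12]
R5 ← R5 − (101/60)·R3: [0, 0, 0, 107/30, -116/15, -803/30]
R6 ← R6 − (49/120)·R3: [0, 0, 0, 73/60, -32/15, -457/60]
R5 ← R5 − (214/65)·R4: [0, 0, 0, 0, -72/13, -216/13]
R6 ← R6 − (73/65)·R4: [0, 0, 0, 0, -18/13, -54/13]
R6 ← R6 − (1/4)·R5: [0, 0, 0, 0, 0, 0]
The echelon form has 5 nonzero rows, and every pivot lies in the first 5 columns, so rank(T) = rank([T|b]) = 5.
The system is consistent.

yes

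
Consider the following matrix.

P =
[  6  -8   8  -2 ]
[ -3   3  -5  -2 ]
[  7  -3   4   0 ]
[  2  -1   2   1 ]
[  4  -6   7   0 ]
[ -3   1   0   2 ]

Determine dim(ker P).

1

Row reduce to echelon form.
R2 ← R2 + (1/2)·R1: [0, -1, -1, -3]
R3 ← R3 − (7/6)·R1: [0, 19/3, -16/3, 7/3]
R4 ← R4 − (1/3)·R1: [0, 5/3, -2/3, 5/3]
R5 ← R5 − (2/3)·R1: [0, -2/3, 5/3, 4/3]
R6 ← R6 + (1/2)·R1: [0, -3, 4, 1]
R3 ← R3 + (19/3)·R2: [0, 0, -35/3, -50/3]
R4 ← R4 + (5/3)·R2: [0, 0, -7/3, -10/3]
R5 ← R5 − (2/3)·R2: [0, 0, 7/3, 10/3]
R6 ← R6 − (3)·R2: [0, 0, 7, 10]
R4 ← R4 − (1/5)·R3: [0, 0, 0, 0]
R5 ← R5 + (1/5)·R3: [0, 0, 0, 0]
R6 ← R6 + (3/5)·R3: [0, 0, 0, 0]
3 nonzero rows, so rank(P) = 3.
P has 4 columns; by rank–nullity, nullity = 4 − 3 = 1.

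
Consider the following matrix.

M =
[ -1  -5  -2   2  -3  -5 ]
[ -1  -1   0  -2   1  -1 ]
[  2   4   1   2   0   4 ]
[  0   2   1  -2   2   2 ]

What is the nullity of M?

4

Row reduce to echelon form.
R2 ← R2 − R1: [0, 4, 2, -4, 4, 4]
R3 ← R3 + (2)·R1: [0, -6, -3, 6, -6, -6]
R3 ← R3 + (3/2)·R2: [0, 0, 0, 0, 0, 0]
R4 ← R4 − (1/2)·R2: [0, 0, 0, 0, 0, 0]
2 nonzero rows, so rank(M) = 2.
M has 6 columns; by rank–nullity, nullity = 6 − 2 = 4.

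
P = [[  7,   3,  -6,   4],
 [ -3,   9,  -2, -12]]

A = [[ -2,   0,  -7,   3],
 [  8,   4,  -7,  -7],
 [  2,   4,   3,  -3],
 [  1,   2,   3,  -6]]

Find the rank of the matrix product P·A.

2

First compute PA:
[[  2,  -4, -76,  -6],
 [ 62,   4, -84,   6]]
Now row reduce the product.
R2 ← R2 − (31)·R1: [0, 128, 2272, 192]
2 nonzero rows, so rank(PA) = 2.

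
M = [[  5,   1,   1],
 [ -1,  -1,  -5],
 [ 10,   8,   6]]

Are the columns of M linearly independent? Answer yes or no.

Row reduce M to echelon form.
R2 ← R2 + (1/5)·R1: [0, -4/5, -24/5]
R3 ← R3 − (2)·R1: [0, 6, 4]
R3 ← R3 + (15/2)·R2: [0, 0, -32]
3 pivots among 3 columns.
Every column is a pivot column, so the columns are linearly independent.

yes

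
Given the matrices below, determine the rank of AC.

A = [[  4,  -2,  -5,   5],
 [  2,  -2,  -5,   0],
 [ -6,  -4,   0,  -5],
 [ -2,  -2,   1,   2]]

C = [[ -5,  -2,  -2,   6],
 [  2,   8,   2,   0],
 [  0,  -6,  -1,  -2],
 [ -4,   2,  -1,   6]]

2

First compute AC:
[[-44,  16, -12,  64],
 [-14,  10,  -3,  22],
 [ 42, -30,   9, -66],
 [ -2, -14,  -3,  -2]]
Now row reduce the product.
R2 ← R2 − (7/22)·R1: [0, 54/11, 9/11, 18/11]
R3 ← R3 + (21/22)·R1: [0, -162/11, -27/11, -54/11]
R4 ← R4 − (1/22)·R1: [0, -162/11, -27/11, -54/11]
R3 ← R3 + (3)·R2: [0, 0, 0, 0]
R4 ← R4 + (3)·R2: [0, 0, 0, 0]
2 nonzero rows, so rank(AC) = 2.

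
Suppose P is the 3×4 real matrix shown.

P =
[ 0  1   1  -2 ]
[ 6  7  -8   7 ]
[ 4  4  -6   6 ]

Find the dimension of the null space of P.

2

Row reduce to echelon form.
Swap R1 ↔ R2
R3 ← R3 − (2/3)·R1: [0, -2/3, -2/3, 4/3]
R3 ← R3 + (2/3)·R2: [0, 0, 0, 0]
2 nonzero rows, so rank(P) = 2.
P has 4 columns; by rank–nullity, nullity = 4 − 2 = 2.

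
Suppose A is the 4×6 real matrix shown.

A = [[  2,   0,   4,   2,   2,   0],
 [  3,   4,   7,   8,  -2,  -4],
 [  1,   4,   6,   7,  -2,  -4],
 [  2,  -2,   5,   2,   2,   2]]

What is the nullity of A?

Row reduce to echelon form.
R2 ← R2 − (3/2)·R1: [0, 4, 1, 5, -5, -4]
R3 ← R3 − (1/2)·R1: [0, 4, 4, 6, -3, -4]
R4 ← R4 − R1: [0, -2, 1, 0, 0, 2]
R3 ← R3 − R2: [0, 0, 3, 1, 2, 0]
R4 ← R4 + (1/2)·R2: [0, 0, 3/2, 5/2, -5/2, 0]
R4 ← R4 − (1/2)·R3: [0, 0, 0, 2, -7/2, 0]
4 nonzero rows, so rank(A) = 4.
A has 6 columns; by rank–nullity, nullity = 6 − 4 = 2.

2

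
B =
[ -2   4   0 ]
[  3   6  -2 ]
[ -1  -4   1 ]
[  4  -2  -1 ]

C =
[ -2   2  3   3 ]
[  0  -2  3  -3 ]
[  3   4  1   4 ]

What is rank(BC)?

2

First compute BC:
[[  4, -12,   6, -18],
 [-12, -14,  25, -17],
 [  5,  10, -14,  13],
 [-11,   8,   5,  14]]
Now row reduce the product.
R2 ← R2 + (3)·R1: [0, -50, 43, -71]
R3 ← R3 − (5/4)·R1: [0, 25, -43/2, 71/2]
R4 ← R4 + (11/4)·R1: [0, -25, 43/2, -71/2]
R3 ← R3 + (1/2)·R2: [0, 0, 0, 0]
R4 ← R4 − (1/2)·R2: [0, 0, 0, 0]
2 nonzero rows, so rank(BC) = 2.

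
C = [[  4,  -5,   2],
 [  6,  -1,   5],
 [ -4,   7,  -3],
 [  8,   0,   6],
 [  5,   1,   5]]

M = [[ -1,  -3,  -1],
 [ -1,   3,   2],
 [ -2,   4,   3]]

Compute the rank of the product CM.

2

First compute CM:
[[ -3, -19,  -8],
 [-15,  -1,   7],
 [  3,  21,   9],
 [-20,   0,  10],
 [-16,   8,  12]]
Now row reduce the product.
R2 ← R2 − (5)·R1: [0, 94, 47]
R3 ← R3 + R1: [0, 2, 1]
R4 ← R4 − (20/3)·R1: [0, 380/3, 190/3]
R5 ← R5 − (16/3)·R1: [0, 328/3, 164/3]
R3 ← R3 − (1/47)·R2: [0, 0, 0]
R4 ← R4 − (190/141)·R2: [0, 0, 0]
R5 ← R5 − (164/141)·R2: [0, 0, 0]
2 nonzero rows, so rank(CM) = 2.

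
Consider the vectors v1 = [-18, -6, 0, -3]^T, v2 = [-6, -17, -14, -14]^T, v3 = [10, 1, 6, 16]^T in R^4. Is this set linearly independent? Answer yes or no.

Form the matrix with these vectors as rows and row reduce.
R2 ← R2 − (1/3)·R1: [0, -15, -14, -13]
R3 ← R3 + (5/9)·R1: [0, -7/3, 6, 43/3]
R3 ← R3 − (7/45)·R2: [0, 0, 368/45, 736/45]
3 nonzero rows, so the 3 vectors span a space of dimension 3.
Since 3 = 3, the vectors are linearly independent.

yes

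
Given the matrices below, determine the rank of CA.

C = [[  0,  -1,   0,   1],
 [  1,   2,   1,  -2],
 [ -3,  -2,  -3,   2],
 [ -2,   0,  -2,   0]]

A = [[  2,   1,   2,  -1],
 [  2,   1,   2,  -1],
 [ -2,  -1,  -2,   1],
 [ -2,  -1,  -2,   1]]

First compute CA:
[[ -4,  -2,  -4,   2],
 [  8,   4,   8,  -4],
 [ -8,  -4,  -8,   4],
 [  0,   0,   0,   0]]
Now row reduce the product.
R2 ← R2 + (2)·R1: [0, 0, 0, 0]
R3 ← R3 − (2)·R1: [0, 0, 0, 0]
1 nonzero row, so rank(CA) = 1.

1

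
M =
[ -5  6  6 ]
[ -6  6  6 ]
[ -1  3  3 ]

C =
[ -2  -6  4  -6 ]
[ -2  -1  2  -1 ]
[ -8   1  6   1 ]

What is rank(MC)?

2

First compute MC:
[[-50,  30,  28,  30],
 [-48,  36,  24,  36],
 [-28,   6,  20,   6]]
Now row reduce the product.
R2 ← R2 − (24/25)·R1: [0, 36/5, -72/25, 36/5]
R3 ← R3 − (14/25)·R1: [0, -54/5, 108/25, -54/5]
R3 ← R3 + (3/2)·R2: [0, 0, 0, 0]
2 nonzero rows, so rank(MC) = 2.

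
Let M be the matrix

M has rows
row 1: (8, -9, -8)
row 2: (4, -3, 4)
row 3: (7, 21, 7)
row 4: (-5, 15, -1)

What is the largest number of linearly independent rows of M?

Row reduce to echelon form.
R2 ← R2 − (1/2)·R1: [0, 3/2, 8]
R3 ← R3 − (7/8)·R1: [0, 231/8, 14]
R4 ← R4 + (5/8)·R1: [0, 75/8, -6]
R3 ← R3 − (77/4)·R2: [0, 0, -140]
R4 ← R4 − (25/4)·R2: [0, 0, -56]
R4 ← R4 − (2/5)·R3: [0, 0, 0]
Echelon form has 3 nonzero rows, so rank(M) = 3.
The rank gives the maximum number of linearly independent rows: 3.

3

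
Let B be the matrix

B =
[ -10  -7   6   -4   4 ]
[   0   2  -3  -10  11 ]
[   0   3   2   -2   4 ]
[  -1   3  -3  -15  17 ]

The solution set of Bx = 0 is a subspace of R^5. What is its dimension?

Row reduce to echelon form.
R4 ← R4 − (1/10)·R1: [0, 37/10, -18/5, -73/5, 83/5]
R3 ← R3 − (3/2)·R2: [0, 0, 13/2, 13, -25/2]
R4 ← R4 − (37/20)·R2: [0, 0, 39/20, 39/10, -15/4]
R4 ← R4 − (3/10)·R3: [0, 0, 0, 0, 0]
3 nonzero rows, so rank(B) = 3.
B has 5 columns; by rank–nullity, nullity = 5 − 3 = 2.

2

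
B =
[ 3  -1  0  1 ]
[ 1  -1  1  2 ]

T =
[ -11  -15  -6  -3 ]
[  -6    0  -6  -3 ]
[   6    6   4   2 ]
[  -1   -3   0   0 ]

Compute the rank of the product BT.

First compute BT:
[[-28, -48, -12,  -6],
 [ -1, -15,   4,   2]]
Now row reduce the product.
R2 ← R2 − (1/28)·R1: [0, -93/7, 31/7, 31/14]
2 nonzero rows, so rank(BT) = 2.

2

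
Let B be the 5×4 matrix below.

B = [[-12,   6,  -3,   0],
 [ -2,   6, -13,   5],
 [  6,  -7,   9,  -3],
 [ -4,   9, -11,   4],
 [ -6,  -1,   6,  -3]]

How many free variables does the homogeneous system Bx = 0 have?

1

Row reduce to echelon form.
R2 ← R2 − (1/6)·R1: [0, 5, -25/2, 5]
R3 ← R3 + (1/2)·R1: [0, -4, 15/2, -3]
R4 ← R4 − (1/3)·R1: [0, 7, -10, 4]
R5 ← R5 − (1/2)·R1: [0, -4, 15/2, -3]
R3 ← R3 + (4/5)·R2: [0, 0, -5/2, 1]
R4 ← R4 − (7/5)·R2: [0, 0, 15/2, -3]
R5 ← R5 + (4/5)·R2: [0, 0, -5/2, 1]
R4 ← R4 + (3)·R3: [0, 0, 0, 0]
R5 ← R5 − R3: [0, 0, 0, 0]
3 nonzero rows, so rank(B) = 3.
B has 4 columns; by rank–nullity, nullity = 4 − 3 = 1.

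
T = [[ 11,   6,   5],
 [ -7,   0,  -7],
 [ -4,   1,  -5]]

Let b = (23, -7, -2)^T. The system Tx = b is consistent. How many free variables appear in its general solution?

Row reduce the augmented matrix [T | b].
R2 ← R2 + (7/11)·R1: [0, 42/11, -42/11, 84/11]
R3 ← R3 + (4/11)·R1: [0, 35/11, -35/11, 70/11]
R3 ← R3 − (5/6)·R2: [0, 0, 0, 0]
The echelon form has 2 nonzero rows, and every pivot lies in the first 3 columns, so rank(T) = rank([T|b]) = 2.
The system is consistent.
Free variables = (unknowns) − (rank) = 3 − 2 = 1.

1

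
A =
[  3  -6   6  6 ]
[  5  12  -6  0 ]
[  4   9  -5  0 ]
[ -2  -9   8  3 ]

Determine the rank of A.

Row reduce to echelon form.
R2 ← R2 − (5/3)·R1: [0, 22, -16, -10]
R3 ← R3 − (4/3)·R1: [0, 17, -13, -8]
R4 ← R4 + (2/3)·R1: [0, -13, 12, 7]
R3 ← R3 − (17/22)·R2: [0, 0, -7/11, -3/11]
R4 ← R4 + (13/22)·R2: [0, 0, 28/11, 12/11]
R4 ← R4 + (4)·R3: [0, 0, 0, 0]
Echelon form has 3 nonzero rows, so rank(A) = 3.

3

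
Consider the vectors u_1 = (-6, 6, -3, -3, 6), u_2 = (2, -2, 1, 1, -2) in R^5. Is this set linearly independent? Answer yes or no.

Form the matrix with these vectors as rows and row reduce.
R2 ← R2 + (1/3)·R1: [0, 0, 0, 0, 0]
1 nonzero row, so the 2 vectors span a space of dimension 1.
Since 1 < 2, the vectors are linearly dependent.

no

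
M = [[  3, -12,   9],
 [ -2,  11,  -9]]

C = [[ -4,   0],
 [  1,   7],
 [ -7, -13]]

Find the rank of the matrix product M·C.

First compute MC:
[[-87, -201],
 [ 82, 194]]
Now row reduce the product.
R2 ← R2 + (82/87)·R1: [0, 132/29]
2 nonzero rows, so rank(MC) = 2.

2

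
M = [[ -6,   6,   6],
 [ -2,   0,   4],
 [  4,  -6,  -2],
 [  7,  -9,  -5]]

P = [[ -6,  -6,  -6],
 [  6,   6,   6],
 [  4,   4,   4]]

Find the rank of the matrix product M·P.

1

First compute MP:
[[ 96,  96,  96],
 [ 28,  28,  28],
 [-68, -68, -68],
 [-116, -116, -116]]
Now row reduce the product.
R2 ← R2 − (7/24)·R1: [0, 0, 0]
R3 ← R3 + (17/24)·R1: [0, 0, 0]
R4 ← R4 + (29/24)·R1: [0, 0, 0]
1 nonzero row, so rank(MP) = 1.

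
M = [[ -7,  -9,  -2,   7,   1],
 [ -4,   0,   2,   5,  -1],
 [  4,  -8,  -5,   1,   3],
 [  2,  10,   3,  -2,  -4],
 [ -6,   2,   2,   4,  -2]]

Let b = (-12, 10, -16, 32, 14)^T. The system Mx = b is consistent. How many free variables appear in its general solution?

Row reduce the augmented matrix [M | b].
R2 ← R2 − (4/7)·R1: [0, 36/7, 22/7, 1, -11/7, 118/7]
R3 ← R3 + (4/7)·R1: [0, -92/7, -43/7, 5, 25/7, -160/7]
R4 ← R4 + (2/7)·R1: [0, 52/7, 17/7, 0, -26/7, 200/7]
R5 ← R5 − (6/7)·R1: [0, 68/7, 26/7, -2, -20/7, 170/7]
R3 ← R3 + (23/9)·R2: [0, 0, 17/9, 68/9, -4/9, 182/9]
R4 ← R4 − (13/9)·R2: [0, 0, -19/9, -13/9, -13/9, 38/9]
R5 ← R5 − (17/9)·R2: [0, 0, -20/9, -35/9, 1/9, -68/9]
R4 ← R4 + (19/17)·R3: [0, 0, 0, 7, -33/17, 456/17]
R5 ← R5 + (20/17)·R3: [0, 0, 0, 5, -7/17, 276/17]
R5 ← R5 − (5/7)·R4: [0, 0, 0, 0, 116/119, -348/119]
The echelon form has 5 nonzero rows, and every pivot lies in the first 5 columns, so rank(M) = rank([M|b]) = 5.
The system is consistent.
Free variables = (unknowns) − (rank) = 5 − 5 = 0.

0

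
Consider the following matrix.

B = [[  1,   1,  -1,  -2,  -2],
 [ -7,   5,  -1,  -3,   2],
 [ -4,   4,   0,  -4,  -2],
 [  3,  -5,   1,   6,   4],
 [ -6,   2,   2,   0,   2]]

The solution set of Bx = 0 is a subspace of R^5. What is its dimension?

Row reduce to echelon form.
R2 ← R2 + (7)·R1: [0, 12, -8, -17, -12]
R3 ← R3 + (4)·R1: [0, 8, -4, -12, -10]
R4 ← R4 − (3)·R1: [0, -8, 4, 12, 10]
R5 ← R5 + (6)·R1: [0, 8, -4, -12, -10]
R3 ← R3 − (2/3)·R2: [0, 0, 4/3, -2/3, -2]
R4 ← R4 + (2/3)·R2: [0, 0, -4/3, 2/3, 2]
R5 ← R5 − (2/3)·R2: [0, 0, 4/3, -2/3, -2]
R4 ← R4 + R3: [0, 0, 0, 0, 0]
R5 ← R5 − R3: [0, 0, 0, 0, 0]
3 nonzero rows, so rank(B) = 3.
B has 5 columns; by rank–nullity, nullity = 5 − 3 = 2.

2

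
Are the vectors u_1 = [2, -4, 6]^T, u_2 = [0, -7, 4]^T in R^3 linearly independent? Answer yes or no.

Form the matrix with these vectors as rows and row reduce.
2 nonzero rows, so the 2 vectors span a space of dimension 2.
Since 2 = 2, the vectors are linearly independent.

yes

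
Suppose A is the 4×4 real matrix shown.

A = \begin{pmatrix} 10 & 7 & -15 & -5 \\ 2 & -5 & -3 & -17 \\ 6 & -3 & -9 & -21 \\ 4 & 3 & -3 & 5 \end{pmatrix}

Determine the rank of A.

3

Row reduce to echelon form.
R2 ← R2 − (1/5)·R1: [0, -32/5, 0, -16]
R3 ← R3 − (3/5)·R1: [0, -36/5, 0, -18]
R4 ← R4 − (2/5)·R1: [0, 1/5, 3, 7]
R3 ← R3 − (9/8)·R2: [0, 0, 0, 0]
R4 ← R4 + (1/32)·R2: [0, 0, 3, 13/2]
Swap R3 ↔ R4
Echelon form has 3 nonzero rows, so rank(A) = 3.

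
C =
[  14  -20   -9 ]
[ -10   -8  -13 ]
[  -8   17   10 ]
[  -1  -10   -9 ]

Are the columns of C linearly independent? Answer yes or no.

yes

Row reduce C to echelon form.
R2 ← R2 + (5/7)·R1: [0, -156/7, -136/7]
R3 ← R3 + (4/7)·R1: [0, 39/7, 34/7]
R4 ← R4 + (1/14)·R1: [0, -80/7, -135/14]
R3 ← R3 + (1/4)·R2: [0, 0, 0]
R4 ← R4 − (20/39)·R2: [0, 0, 25/78]
Swap R3 ↔ R4
3 pivots among 3 columns.
Every column is a pivot column, so the columns are linearly independent.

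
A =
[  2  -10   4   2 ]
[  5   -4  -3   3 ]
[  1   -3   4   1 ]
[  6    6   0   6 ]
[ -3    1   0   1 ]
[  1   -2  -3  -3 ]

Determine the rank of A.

Row reduce to echelon form.
R2 ← R2 − (5/2)·R1: [0, 21, -13, -2]
R3 ← R3 − (1/2)·R1: [0, 2, 2, 0]
R4 ← R4 − (3)·R1: [0, 36, -12, 0]
R5 ← R5 + (3/2)·R1: [0, -14, 6, 4]
R6 ← R6 − (1/2)·R1: [0, 3, -5, -4]
R3 ← R3 − (2/21)·R2: [0, 0, 68/21, 4/21]
R4 ← R4 − (12/7)·R2: [0, 0, 72/7, 24/7]
R5 ← R5 + (2/3)·R2: [0, 0, -8/3, 8/3]
R6 ← R6 − (1/7)·R2: [0, 0, -22/7, -26/7]
R4 ← R4 − (54/17)·R3: [0, 0, 0, 48/17]
R5 ← R5 + (14/17)·R3: [0, 0, 0, 48/17]
R6 ← R6 + (33/34)·R3: [0, 0, 0, -60/17]
R5 ← R5 − R4: [0, 0, 0, 0]
R6 ← R6 + (5/4)·R4: [0, 0, 0, 0]
Echelon form has 4 nonzero rows, so rank(A) = 4.

4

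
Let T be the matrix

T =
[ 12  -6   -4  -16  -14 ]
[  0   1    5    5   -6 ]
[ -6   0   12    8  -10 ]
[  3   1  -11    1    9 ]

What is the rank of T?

Row reduce to echelon form.
R3 ← R3 + (1/2)·R1: [0, -3, 10, 0, -17]
R4 ← R4 − (1/4)·R1: [0, 5/2, -10, 5, 25/2]
R3 ← R3 + (3)·R2: [0, 0, 25, 15, -35]
R4 ← R4 − (5/2)·R2: [0, 0, -45/2, -15/2, 55/2]
R4 ← R4 + (9/10)·R3: [0, 0, 0, 6, -4]
Echelon form has 4 nonzero rows, so rank(T) = 4.

4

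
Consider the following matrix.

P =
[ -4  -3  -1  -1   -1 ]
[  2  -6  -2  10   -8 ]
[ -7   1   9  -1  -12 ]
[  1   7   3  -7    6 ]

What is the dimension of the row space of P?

Row reduce to echelon form.
R2 ← R2 + (1/2)·R1: [0, -15/2, -5/2, 19/2, -17/2]
R3 ← R3 − (7/4)·R1: [0, 25/4, 43/4, 3/4, -41/4]
R4 ← R4 + (1/4)·R1: [0, 25/4, 11/4, -29/4, 23/4]
R3 ← R3 + (5/6)·R2: [0, 0, 26/3, 26/3, -52/3]
R4 ← R4 + (5/6)·R2: [0, 0, 2/3, 2/3, -4/3]
R4 ← R4 − (1/13)·R3: [0, 0, 0, 0, 0]
Echelon form has 3 nonzero rows, so rank(P) = 3.
The row space has dimension equal to the rank: 3.

3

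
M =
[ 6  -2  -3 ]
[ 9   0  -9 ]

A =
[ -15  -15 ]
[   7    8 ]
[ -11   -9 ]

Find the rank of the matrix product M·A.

First compute MA:
[[-71, -79],
 [-36, -54]]
Now row reduce the product.
R2 ← R2 − (36/71)·R1: [0, -990/71]
2 nonzero rows, so rank(MA) = 2.

2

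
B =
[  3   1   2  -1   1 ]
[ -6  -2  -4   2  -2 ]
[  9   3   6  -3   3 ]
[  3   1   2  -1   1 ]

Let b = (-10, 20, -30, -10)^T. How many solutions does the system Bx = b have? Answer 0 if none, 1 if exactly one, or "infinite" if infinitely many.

infinite

Row reduce the augmented matrix [B | b].
R2 ← R2 + (2)·R1: [0, 0, 0, 0, 0, 0]
R3 ← R3 − (3)·R1: [0, 0, 0, 0, 0, 0]
R4 ← R4 − R1: [0, 0, 0, 0, 0, 0]
The echelon form has 1 nonzero rows, and every pivot lies in the first 5 columns, so rank(B) = rank([B|b]) = 1.
The system is consistent.
rank = 1 < 5 unknowns, so there are infinitely many solutions.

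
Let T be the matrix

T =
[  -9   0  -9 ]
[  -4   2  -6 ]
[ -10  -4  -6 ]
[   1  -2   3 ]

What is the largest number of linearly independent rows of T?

Row reduce to echelon form.
R2 ← R2 − (4/9)·R1: [0, 2, -2]
R3 ← R3 − (10/9)·R1: [0, -4, 4]
R4 ← R4 + (1/9)·R1: [0, -2, 2]
R3 ← R3 + (2)·R2: [0, 0, 0]
R4 ← R4 + R2: [0, 0, 0]
Echelon form has 2 nonzero rows, so rank(T) = 2.
The rank gives the maximum number of linearly independent rows: 2.

2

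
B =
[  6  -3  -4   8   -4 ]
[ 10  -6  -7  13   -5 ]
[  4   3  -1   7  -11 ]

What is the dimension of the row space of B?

2

Row reduce to echelon form.
R2 ← R2 − (5/3)·R1: [0, -1, -1/3, -1/3, 5/3]
R3 ← R3 − (2/3)·R1: [0, 5, 5/3, 5/3, -25/3]
R3 ← R3 + (5)·R2: [0, 0, 0, 0, 0]
Echelon form has 2 nonzero rows, so rank(B) = 2.
The row space has dimension equal to the rank: 2.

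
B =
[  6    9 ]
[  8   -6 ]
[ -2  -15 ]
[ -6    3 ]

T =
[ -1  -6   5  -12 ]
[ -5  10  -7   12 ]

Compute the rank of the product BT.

First compute BT:
[[-51,  54, -33,  36],
 [ 22, -108,  82, -168],
 [ 77, -138,  95, -156],
 [ -9,  66, -51, 108]]
Now row reduce the product.
R2 ← R2 + (22/51)·R1: [0, -1440/17, 1152/17, -2592/17]
R3 ← R3 + (77/51)·R1: [0, -960/17, 768/17, -1728/17]
R4 ← R4 − (3/17)·R1: [0, 960/17, -768/17, 1728/17]
R3 ← R3 − (2/3)·R2: [0, 0, 0, 0]
R4 ← R4 + (2/3)·R2: [0, 0, 0, 0]
2 nonzero rows, so rank(BT) = 2.

2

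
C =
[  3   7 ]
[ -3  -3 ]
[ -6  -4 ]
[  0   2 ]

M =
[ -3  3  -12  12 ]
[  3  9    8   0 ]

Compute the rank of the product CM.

First compute CM:
[[ 12,  72,  20,  36],
 [  0, -36,  12, -36],
 [  6, -54,  40, -72],
 [  6,  18,  16,   0]]
Now row reduce the product.
R3 ← R3 − (1/2)·R1: [0, -90, 30, -90]
R4 ← R4 − (1/2)·R1: [0, -18, 6, -18]
R3 ← R3 − (5/2)·R2: [0, 0, 0, 0]
R4 ← R4 − (1/2)·R2: [0, 0, 0, 0]
2 nonzero rows, so rank(CM) = 2.

2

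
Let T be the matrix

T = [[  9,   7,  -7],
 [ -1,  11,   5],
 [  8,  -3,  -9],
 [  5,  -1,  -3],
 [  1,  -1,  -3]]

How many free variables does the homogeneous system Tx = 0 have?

Row reduce to echelon form.
R2 ← R2 + (1/9)·R1: [0, 106/9, 38/9]
R3 ← R3 − (8/9)·R1: [0, -83/9, -25/9]
R4 ← R4 − (5/9)·R1: [0, -44/9, 8/9]
R5 ← R5 − (1/9)·R1: [0, -16/9, -20/9]
R3 ← R3 + (83/106)·R2: [0, 0, 28/53]
R4 ← R4 + (22/53)·R2: [0, 0, 140/53]
R5 ← R5 + (8/53)·R2: [0, 0, -84/53]
R4 ← R4 − (5)·R3: [0, 0, 0]
R5 ← R5 + (3)·R3: [0, 0, 0]
3 nonzero rows, so rank(T) = 3.
T has 3 columns; by rank–nullity, nullity = 3 − 3 = 0.

0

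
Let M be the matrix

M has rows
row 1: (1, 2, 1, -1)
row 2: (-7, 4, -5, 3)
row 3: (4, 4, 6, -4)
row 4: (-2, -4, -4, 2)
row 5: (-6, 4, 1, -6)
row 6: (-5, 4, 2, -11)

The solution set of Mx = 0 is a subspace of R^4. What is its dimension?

0

Row reduce to echelon form.
R2 ← R2 + (7)·R1: [0, 18, 2, -4]
R3 ← R3 − (4)·R1: [0, -4, 2, 0]
R4 ← R4 + (2)·R1: [0, 0, -2, 0]
R5 ← R5 + (6)·R1: [0, 16, 7, -12]
R6 ← R6 + (5)·R1: [0, 14, 7, -16]
R3 ← R3 + (2/9)·R2: [0, 0, 22/9, -8/9]
R5 ← R5 − (8/9)·R2: [0, 0, 47/9, -76/9]
R6 ← R6 − (7/9)·R2: [0, 0, 49/9, -116/9]
R4 ← R4 + (9/11)·R3: [0, 0, 0, -8/11]
R5 ← R5 − (47/22)·R3: [0, 0, 0, -72/11]
R6 ← R6 − (49/22)·R3: [0, 0, 0, -120/11]
R5 ← R5 − (9)·R4: [0, 0, 0, 0]
R6 ← R6 − (15)·R4: [0, 0, 0, 0]
4 nonzero rows, so rank(M) = 4.
M has 4 columns; by rank–nullity, nullity = 4 − 4 = 0.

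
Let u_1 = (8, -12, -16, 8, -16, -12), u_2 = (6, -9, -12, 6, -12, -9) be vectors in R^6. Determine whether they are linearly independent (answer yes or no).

no

Form the matrix with these vectors as rows and row reduce.
R2 ← R2 − (3/4)·R1: [0, 0, 0, 0, 0, 0]
1 nonzero row, so the 2 vectors span a space of dimension 1.
Since 1 < 2, the vectors are linearly dependent.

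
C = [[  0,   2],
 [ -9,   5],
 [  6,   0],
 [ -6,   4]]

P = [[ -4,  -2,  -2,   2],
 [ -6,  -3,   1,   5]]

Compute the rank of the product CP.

2

First compute CP:
[[-12,  -6,   2,  10],
 [  6,   3,  23,   7],
 [-24, -12, -12,  12],
 [  0,   0,  16,   8]]
Now row reduce the product.
R2 ← R2 + (1/2)·R1: [0, 0, 24, 12]
R3 ← R3 − (2)·R1: [0, 0, -16, -8]
R3 ← R3 + (2/3)·R2: [0, 0, 0, 0]
R4 ← R4 − (2/3)·R2: [0, 0, 0, 0]
2 nonzero rows, so rank(CP) = 2.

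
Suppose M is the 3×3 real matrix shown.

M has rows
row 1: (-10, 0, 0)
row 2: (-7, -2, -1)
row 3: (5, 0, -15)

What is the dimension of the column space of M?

3

Row reduce to echelon form.
R2 ← R2 − (7/10)·R1: [0, -2, -1]
R3 ← R3 + (1/2)·R1: [0, 0, -15]
Echelon form has 3 nonzero rows, so rank(M) = 3.
The column space has dimension equal to the rank: 3.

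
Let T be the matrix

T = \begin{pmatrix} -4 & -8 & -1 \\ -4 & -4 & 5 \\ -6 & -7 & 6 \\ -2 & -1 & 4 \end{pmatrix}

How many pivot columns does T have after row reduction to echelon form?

Row reduce to echelon form.
R2 ← R2 − R1: [0, 4, 6]
R3 ← R3 − (3/2)·R1: [0, 5, 15/2]
R4 ← R4 − (1/2)·R1: [0, 3, 9/2]
R3 ← R3 − (5/4)·R2: [0, 0, 0]
R4 ← R4 − (3/4)·R2: [0, 0, 0]
Echelon form has 2 nonzero rows, so rank(T) = 2.
Each nonzero row contributes one pivot column: 2 pivot columns.

2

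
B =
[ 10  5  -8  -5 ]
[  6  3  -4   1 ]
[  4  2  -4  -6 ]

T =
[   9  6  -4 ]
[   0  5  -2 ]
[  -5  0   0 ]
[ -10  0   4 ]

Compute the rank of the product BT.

First compute BT:
[[180,  85, -70],
 [ 64,  51, -26],
 [116,  34, -44]]
Now row reduce the product.
R2 ← R2 − (16/45)·R1: [0, 187/9, -10/9]
R3 ← R3 − (29/45)·R1: [0, -187/9, 10/9]
R3 ← R3 + R2: [0, 0, 0]
2 nonzero rows, so rank(BT) = 2.

2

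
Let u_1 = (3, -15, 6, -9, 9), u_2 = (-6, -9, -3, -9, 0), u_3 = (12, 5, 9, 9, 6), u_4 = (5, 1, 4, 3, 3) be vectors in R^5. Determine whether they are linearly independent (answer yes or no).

no

Form the matrix with these vectors as rows and row reduce.
R2 ← R2 + (2)·R1: [0, -39, 9, -27, 18]
R3 ← R3 − (4)·R1: [0, 65, -15, 45, -30]
R4 ← R4 − (5/3)·R1: [0, 26, -6, 18, -12]
R3 ← R3 + (5/3)·R2: [0, 0, 0, 0, 0]
R4 ← R4 + (2/3)·R2: [0, 0, 0, 0, 0]
2 nonzero rows, so the 4 vectors span a space of dimension 2.
Since 2 < 4, the vectors are linearly dependent.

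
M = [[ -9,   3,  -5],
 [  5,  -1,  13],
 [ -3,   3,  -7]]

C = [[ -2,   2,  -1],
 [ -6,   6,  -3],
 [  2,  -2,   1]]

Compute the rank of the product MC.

First compute MC:
[[-10,  10,  -5],
 [ 22, -22,  11],
 [-26,  26, -13]]
Now row reduce the product.
R2 ← R2 + (11/5)·R1: [0, 0, 0]
R3 ← R3 − (13/5)·R1: [0, 0, 0]
1 nonzero row, so rank(MC) = 1.

1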